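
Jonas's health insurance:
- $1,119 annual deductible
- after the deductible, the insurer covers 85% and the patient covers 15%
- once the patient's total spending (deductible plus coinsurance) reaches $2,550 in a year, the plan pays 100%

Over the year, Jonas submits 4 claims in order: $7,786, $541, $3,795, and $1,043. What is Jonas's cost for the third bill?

$349.80

Claim 1 — $7,786: $1,119 to deductible, leaving $6,667; 15% of $6,667 = $1,000.05. Patient owes $2,119.05 (running OOP $2,119.05).
Claim 2 — $541: 15% coinsurance on $541 = $81.15. Patient pays $81.15; OOP now $2,200.20.
Claim 3 — $3,795: 15% coinsurance on $3,795 = $569.25. Adding that to $2,200.20 gives $2,769.45, past the $2,550 cap; patient pays only $2,550 − $2,200.20 = $349.80.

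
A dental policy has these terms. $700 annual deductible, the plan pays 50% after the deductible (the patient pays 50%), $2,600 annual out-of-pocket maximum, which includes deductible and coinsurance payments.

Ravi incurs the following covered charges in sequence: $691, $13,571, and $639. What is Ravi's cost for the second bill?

$1,909

Claim 1 ($691): fully absorbed by the deductible. Patient pays $691; OOP now $691.
Claim 2 ($13,571): deductible takes $9, $13,562 remains; 50% of $13,562 = $6,781. Claim cost before the cap: $9 + $6,781 = $6,790. OOP would hit $7,481 > $2,600, so the cap limits the patient to $2,600 − $691 = $1,909.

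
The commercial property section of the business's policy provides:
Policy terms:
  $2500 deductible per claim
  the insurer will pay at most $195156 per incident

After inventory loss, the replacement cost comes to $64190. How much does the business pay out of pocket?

Subtract the deductible: $64190 − $2500 = $61690.
$61690 ≤ $195156, so the limit doesn't bind; insurer pays $61690.
The business bears the rest of the original loss: $64190 − $61690 = $2500.

$2500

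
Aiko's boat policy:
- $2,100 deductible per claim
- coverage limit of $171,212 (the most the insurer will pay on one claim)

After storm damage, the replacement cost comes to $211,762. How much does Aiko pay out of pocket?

Less the $2,100 deductible: $211,762 − $2,100 = $209,662.
The $171,212 per-incident cap binds; insurer pays $171,212.
The owner bears the rest of the original loss: $211,762 − $171,212 = $40,550.

$40,550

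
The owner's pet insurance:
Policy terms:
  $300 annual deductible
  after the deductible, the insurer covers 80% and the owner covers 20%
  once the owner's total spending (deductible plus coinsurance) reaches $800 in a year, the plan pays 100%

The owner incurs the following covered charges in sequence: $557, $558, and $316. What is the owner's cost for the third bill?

Claim 1 ($557): $300 finishes the deductible; $257 goes to coinsurance; coinsurance $257 × 20% = $51.40. Owner owes $351.40 (running OOP $351.40).
Claim 2 ($558): deductible met; 20% of $558 = $111.60. Owner pays $111.60; OOP now $463.
Claim 3 ($316): deductible already satisfied, so owner's share is 20% × $316 = $63.20. Owner pays $63.20; OOP now $526.20.

$63.20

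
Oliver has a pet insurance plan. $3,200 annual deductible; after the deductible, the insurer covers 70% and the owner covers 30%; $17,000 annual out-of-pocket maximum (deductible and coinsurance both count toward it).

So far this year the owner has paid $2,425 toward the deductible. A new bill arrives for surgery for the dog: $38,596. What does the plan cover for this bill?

$26,474.70

Remaining deductible: $3,200 − $2,425 = $775.
The remaining $37,821 (= $38,596 − $775) moves to coinsurance.
Owner's 30% share of $37,821 is $11,346.30.
Owner responsibility before any cap: $775 + $11,346.30 = $12,121.30.
Cumulative spending $2,425 + $12,121.30 = $14,546.30 stays under the $17,000 maximum.
The insurer covers the remainder: $38,596 − $12,121.30 = $26,474.70.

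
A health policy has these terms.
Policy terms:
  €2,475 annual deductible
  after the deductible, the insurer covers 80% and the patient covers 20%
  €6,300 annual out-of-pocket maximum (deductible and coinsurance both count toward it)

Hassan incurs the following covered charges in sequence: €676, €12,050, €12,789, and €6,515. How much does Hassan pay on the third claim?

€1,774.80

Claim 1 (€676): all of it applies to the deductible. Cost to patient: €676. OOP to date €676.
Claim 2 (€12,050): deductible takes €1,799, €10,251 remains; coinsurance €10,251 × 20% = €2,050.20. Patient pays €3,849.20; OOP now €4,525.20.
Claim 3 (€12,789): deductible met; 20% of €12,789 = €2,557.80. OOP would hit €7,083 > €6,300, so the cap limits the patient to €6,300 − €4,525.20 = €1,774.80.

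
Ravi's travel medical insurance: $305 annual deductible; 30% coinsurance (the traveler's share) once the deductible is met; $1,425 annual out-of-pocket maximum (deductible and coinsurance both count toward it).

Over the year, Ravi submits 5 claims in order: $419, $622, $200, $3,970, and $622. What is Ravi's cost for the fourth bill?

Bill 1, $419: $305 finishes the deductible; $114 goes to coinsurance; coinsurance $114 × 30% = $34.20. Cost to traveler: $339.20. OOP to date $339.20.
Bill 2, $622: deductible already satisfied, so traveler's share is 30% × $622 = $186.60. Traveler owes $186.60 (running OOP $525.80).
Bill 3, $200: deductible met; 30% of $200 = $60. Cost to traveler: $60. OOP to date $585.80.
Bill 4, $3,970: deductible already satisfied, so traveler's share is 30% × $3,970 = $1,191. OOP would hit $1,776.80 > $1,425, so the cap limits the traveler to $1,425 − $585.80 = $839.20.

$839.20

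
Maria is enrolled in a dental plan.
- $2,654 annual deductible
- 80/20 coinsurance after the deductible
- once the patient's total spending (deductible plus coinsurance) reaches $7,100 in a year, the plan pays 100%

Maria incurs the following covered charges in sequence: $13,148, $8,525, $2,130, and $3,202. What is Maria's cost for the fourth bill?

$216.20

#1 ($13,148): deductible takes $2,654, $10,494 remains; patient's 20% is $2,098.80. Patient pays $4,752.80; OOP now $4,752.80.
#2 ($8,525): 20% coinsurance on $8,525 = $1,705. Patient owes $1,705 (running OOP $6,457.80).
#3 ($2,130): deductible met; 20% of $2,130 = $426. Cost to patient: $426. OOP to date $6,883.80.
#4 ($3,202): deductible met; 20% of $3,202 = $640.40. OOP would hit $7,524.20 > $7,100, so the cap limits the patient to $7,100 − $6,883.80 = $216.20.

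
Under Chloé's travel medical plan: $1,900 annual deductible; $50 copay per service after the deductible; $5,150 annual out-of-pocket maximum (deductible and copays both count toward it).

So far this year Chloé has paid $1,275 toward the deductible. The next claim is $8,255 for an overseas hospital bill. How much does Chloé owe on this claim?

$1,275 of the $1,900 deductible is already met, leaving $625.
After the $625 deductible portion, $8,255 − $625 = $7,630 is subject to the copay.
Copay on this service: $50.
Traveler responsibility before any cap: $625 + $50 = $675.
Year-to-date out-of-pocket becomes $1,275 + $675 = $1,950, still under the $5,150 maximum, so no cap applies.

$675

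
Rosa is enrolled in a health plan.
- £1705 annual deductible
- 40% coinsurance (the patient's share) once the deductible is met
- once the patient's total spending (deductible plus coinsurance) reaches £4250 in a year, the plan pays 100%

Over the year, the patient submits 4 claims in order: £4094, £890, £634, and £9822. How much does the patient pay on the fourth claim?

£979.80

Claim 1 — £4094: £1705 to deductible, leaving £2389; patient's 40% is £955.60. Patient pays £2660.60; OOP now £2660.60.
Claim 2 — £890: deductible already satisfied, so patient's share is 40% × £890 = £356. Patient pays £356; OOP now £3016.60.
Claim 3 — £634: deductible already satisfied, so patient's share is 40% × £634 = £253.60. Patient pays £253.60; OOP now £3270.20.
Claim 4 — £9822: deductible already satisfied, so patient's share is 40% × £9822 = £3928.80. That would push OOP to £7199, over the £4250 cap, so patient pays £4250 − £3270.20 = £979.80.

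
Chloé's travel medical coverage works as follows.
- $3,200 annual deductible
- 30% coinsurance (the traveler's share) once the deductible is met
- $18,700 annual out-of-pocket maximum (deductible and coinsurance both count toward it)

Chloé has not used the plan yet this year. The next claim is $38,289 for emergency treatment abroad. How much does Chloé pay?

The full $3,200 deductible is still open; $3,200 of this bill applies to it.
After the $3,200 deductible portion, $38,289 − $3,200 = $35,089 is subject to coinsurance.
30% of $35,089 = $10,526.70 falls to the traveler.
That puts the traveler's cost at $3,200 + $10,526.70 = $13,726.70 before any cap.
Cumulative spending $0 + $13,726.70 = $13,726.70 stays under the $18,700 maximum.

$13,726.70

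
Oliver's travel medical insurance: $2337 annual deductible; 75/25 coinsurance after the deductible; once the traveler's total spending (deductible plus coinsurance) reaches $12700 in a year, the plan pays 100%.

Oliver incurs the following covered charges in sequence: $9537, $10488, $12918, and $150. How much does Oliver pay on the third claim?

Claim 1 — $9537: deductible takes $2337, $7200 remains; 25% of $7200 = $1800. Traveler owes $4137 (running OOP $4137).
Claim 2 — $10488: 25% coinsurance on $10488 = $2622. Traveler pays $2622; OOP now $6759.
Claim 3 — $12918: 25% coinsurance on $12918 = $3229.50. Traveler pays $3229.50; OOP now $9988.50.

$3229.50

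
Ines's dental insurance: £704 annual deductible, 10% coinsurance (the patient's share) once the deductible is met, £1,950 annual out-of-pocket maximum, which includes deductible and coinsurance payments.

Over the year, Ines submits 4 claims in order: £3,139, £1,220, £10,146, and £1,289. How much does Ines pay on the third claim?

£880.50

#1 (£3,139): £704 to deductible, leaving £2,435; patient's 10% is £243.50. Patient owes £947.50 (running OOP £947.50).
#2 (£1,220): 10% coinsurance on £1,220 = £122. Cost to patient: £122. OOP to date £1,069.50.
#3 (£10,146): 10% coinsurance on £10,146 = £1,014.60. OOP would hit £2,084.10 > £1,950, so the cap limits the patient to £1,950 − £1,069.50 = £880.50.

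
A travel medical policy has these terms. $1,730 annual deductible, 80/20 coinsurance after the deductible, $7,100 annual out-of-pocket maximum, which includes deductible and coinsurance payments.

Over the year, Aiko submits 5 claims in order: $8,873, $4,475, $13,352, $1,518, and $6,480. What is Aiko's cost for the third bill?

$2,670.40

Claim 1 — $8,873: $1,730 finishes the deductible; $7,143 goes to coinsurance; coinsurance $7,143 × 20% = $1,428.60. Traveler pays $3,158.60; OOP now $3,158.60.
Claim 2 — $4,475: 20% coinsurance on $4,475 = $895. Traveler pays $895; OOP now $4,053.60.
Claim 3 — $13,352: deductible met; 20% of $13,352 = $2,670.40. Traveler owes $2,670.40 (running OOP $6,724).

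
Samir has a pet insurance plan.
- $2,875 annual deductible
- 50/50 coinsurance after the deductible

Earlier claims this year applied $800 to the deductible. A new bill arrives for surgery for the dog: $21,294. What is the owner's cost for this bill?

$11,684.50

Deductible still to meet: $2,875 − $800 = $2,075.
The remaining $19,219 (= $21,294 − $2,075) moves to coinsurance.
Coinsurance: $19,219 × 50% = $9,609.50.
That puts the owner's cost at $2,075 + $9,609.50 = $11,684.50.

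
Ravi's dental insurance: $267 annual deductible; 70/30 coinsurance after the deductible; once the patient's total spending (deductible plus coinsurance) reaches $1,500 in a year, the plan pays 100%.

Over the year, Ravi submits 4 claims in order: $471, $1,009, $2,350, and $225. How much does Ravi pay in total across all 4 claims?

Claim 1 — $471: deductible takes $267, $204 remains; coinsurance $204 × 30% = $61.20. Patient owes $328.20 (running OOP $328.20).
Claim 2 — $1,009: 30% coinsurance on $1,009 = $302.70. Patient pays $302.70; OOP now $630.90.
Claim 3 — $2,350: 30% coinsurance on $2,350 = $705. Patient pays $705; OOP now $1,335.90.
Claim 4 — $225: deductible met; 30% of $225 = $67.50. Patient pays $67.50; OOP now $1,403.40.
Summing the patient's payments: $328.20 + $302.70 + $705 + $67.50 = $1,403.40.

$1,403.40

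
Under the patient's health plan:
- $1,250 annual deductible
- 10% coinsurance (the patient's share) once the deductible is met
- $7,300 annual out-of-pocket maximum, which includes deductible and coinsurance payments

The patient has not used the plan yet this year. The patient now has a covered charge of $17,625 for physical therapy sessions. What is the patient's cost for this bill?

$2,887.50

Deductible not yet touched, so the first $1,250 of the bill goes to the deductible.
That leaves $17,625 − $1,250 = $16,375 for coinsurance.
Patient's 10% share of $16,375 is $1,637.50.
That puts the patient's cost at $1,250 + $1,637.50 = $2,887.50 before any cap.
Cumulative spending $0 + $2,887.50 = $2,887.50 stays under the $7,300 maximum.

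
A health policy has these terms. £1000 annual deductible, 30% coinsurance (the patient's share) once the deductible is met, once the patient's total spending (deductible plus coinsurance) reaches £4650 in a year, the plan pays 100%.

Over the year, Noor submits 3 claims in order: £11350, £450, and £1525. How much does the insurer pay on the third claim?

#1 (£11350): deductible takes £1000, £10350 remains; 30% of £10350 = £3105. Patient pays £4105; OOP now £4105. Insurer: £11350 − £4105 = £7245.
#2 (£450): deductible already satisfied, so patient's share is 30% × £450 = £135. Cost to patient: £135. OOP to date £4240. Plan pays £450 − £135 = £315.
#3 (£1525): deductible already satisfied, so patient's share is 30% × £1525 = £457.50. Adding that to £4240 gives £4697.50, past the £4650 cap; patient pays only £4650 − £4240 = £410. Insurer: £1525 − £410 = £1115.

£1115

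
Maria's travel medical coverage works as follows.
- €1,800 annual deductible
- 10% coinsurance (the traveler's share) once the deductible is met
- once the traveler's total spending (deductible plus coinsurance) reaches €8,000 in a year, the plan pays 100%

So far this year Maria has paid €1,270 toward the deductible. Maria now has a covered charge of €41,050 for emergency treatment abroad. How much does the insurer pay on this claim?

€36,468

Deductible still to meet: €1,800 − €1,270 = €530.
After the €530 deductible portion, €41,050 − €530 = €40,520 is subject to coinsurance.
10% of €40,520 = €4,052 falls to the traveler.
Traveler responsibility before any cap: €530 + €4,052 = €4,582.
Cumulative spending €1,270 + €4,582 = €5,852 stays under the €8,000 maximum.
Insurer pays the balance: €41,050 − €4,582 = €36,468.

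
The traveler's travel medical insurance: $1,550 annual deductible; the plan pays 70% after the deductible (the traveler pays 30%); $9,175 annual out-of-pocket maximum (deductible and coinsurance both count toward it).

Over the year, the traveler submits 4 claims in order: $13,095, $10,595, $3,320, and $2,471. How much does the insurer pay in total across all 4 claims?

Claim 1 — $13,095: deductible takes $1,550, $11,545 remains; coinsurance $11,545 × 30% = $3,463.50. Cost to traveler: $5,013.50. OOP to date $5,013.50. Plan pays $13,095 − $5,013.50 = $8,081.50.
Claim 2 — $10,595: deductible already satisfied, so traveler's share is 30% × $10,595 = $3,178.50. Traveler owes $3,178.50 (running OOP $8,192). Insurer: $10,595 − $3,178.50 = $7,416.50.
Claim 3 — $3,320: deductible already satisfied, so traveler's share is 30% × $3,320 = $996. That would push OOP to $9,188, over the $9,175 cap, so traveler pays $9,175 − $8,192 = $983. Plan pays $3,320 − $983 = $2,337.
Claim 4 — $2,471: 30% coinsurance on $2,471 = $741.30. OOP would hit $9,916.30 > $9,175, so the cap limits the traveler to $9,175 − $9,175 = $0. Insurer: $2,471 − $0 = $2,471.
Insurer total = bills − traveler's total = $29,481 − $9,175 = $20,306.

$20,306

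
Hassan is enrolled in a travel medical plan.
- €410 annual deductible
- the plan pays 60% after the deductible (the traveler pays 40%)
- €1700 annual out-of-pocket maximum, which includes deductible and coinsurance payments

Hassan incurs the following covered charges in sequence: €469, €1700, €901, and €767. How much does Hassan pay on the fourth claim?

Claim 1 — €469: €410 finishes the deductible; €59 goes to coinsurance; traveler's 40% is €23.60. Traveler pays €433.60; OOP now €433.60.
Claim 2 — €1700: deductible met; 40% of €1700 = €680. Traveler owes €680 (running OOP €1113.60).
Claim 3 — €901: 40% coinsurance on €901 = €360.40. Traveler pays €360.40; OOP now €1474.
Claim 4 — €767: deductible met; 40% of €767 = €306.80. That would push OOP to €1780.80, over the €1700 cap, so traveler pays €1700 − €1474 = €226.

€226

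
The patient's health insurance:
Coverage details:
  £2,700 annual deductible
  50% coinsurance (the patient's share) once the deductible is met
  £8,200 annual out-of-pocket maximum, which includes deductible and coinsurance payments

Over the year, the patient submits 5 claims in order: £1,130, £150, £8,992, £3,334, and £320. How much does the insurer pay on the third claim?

Claim 1 (£1,130): entire amount goes to the deductible. Cost to patient: £1,130. OOP to date £1,130. Plan pays £1,130 − £1,130 = £0.
Claim 2 (£150): entire amount goes to the deductible. Patient pays £150; OOP now £1,280. Plan pays £150 − £150 = £0.
Claim 3 (£8,992): £1,420 finishes the deductible; £7,572 goes to coinsurance; 50% of £7,572 = £3,786. Cost to patient: £5,206. OOP to date £6,486. Plan pays £8,992 − £5,206 = £3,786.

£3,786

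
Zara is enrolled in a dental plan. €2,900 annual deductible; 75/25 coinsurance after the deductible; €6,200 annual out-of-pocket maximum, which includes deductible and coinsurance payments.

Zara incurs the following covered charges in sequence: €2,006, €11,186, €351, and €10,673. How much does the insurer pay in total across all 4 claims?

€18,016

Bill 1, €2,006: fully absorbed by the deductible. Cost to patient: €2,006. OOP to date €2,006. Plan pays €2,006 − €2,006 = €0.
Bill 2, €11,186: deductible takes €894, €10,292 remains; coinsurance €10,292 × 25% = €2,573. Cost to patient: €3,467. OOP to date €5,473. Insurer: €11,186 − €3,467 = €7,719.
Bill 3, €351: 25% coinsurance on €351 = €87.75. Cost to patient: €87.75. OOP to date €5,560.75. Insurer: €351 − €87.75 = €263.25.
Bill 4, €10,673: deductible met; 25% of €10,673 = €2,668.25. OOP would hit €8,229 > €6,200, so the cap limits the patient to €6,200 − €5,560.75 = €639.25. Insurer: €10,673 − €639.25 = €10,033.75.
Insurer total: €0 + €7,719 + €263.25 + €10,033.75 = €18,016.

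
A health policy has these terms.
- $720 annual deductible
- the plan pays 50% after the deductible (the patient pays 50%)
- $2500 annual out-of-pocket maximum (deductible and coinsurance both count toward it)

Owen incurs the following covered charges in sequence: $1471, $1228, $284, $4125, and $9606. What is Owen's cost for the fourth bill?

$648.50

Claim 1 ($1471): deductible takes $720, $751 remains; coinsurance $751 × 50% = $375.50. Cost to patient: $1095.50. OOP to date $1095.50.
Claim 2 ($1228): deductible met; 50% of $1228 = $614. Cost to patient: $614. OOP to date $1709.50.
Claim 3 ($284): 50% coinsurance on $284 = $142. Patient owes $142 (running OOP $1851.50).
Claim 4 ($4125): deductible met; 50% of $4125 = $2062.50. Adding that to $1851.50 gives $3914, past the $2500 cap; patient pays only $2500 − $1851.50 = $648.50.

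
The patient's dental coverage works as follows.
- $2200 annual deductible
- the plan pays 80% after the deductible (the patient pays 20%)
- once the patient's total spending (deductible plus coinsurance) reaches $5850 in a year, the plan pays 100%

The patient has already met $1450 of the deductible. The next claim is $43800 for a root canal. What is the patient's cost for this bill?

Remaining deductible: $2200 − $1450 = $750.
The remaining $43050 (= $43800 − $750) moves to coinsurance.
20% of $43050 = $8610 falls to the patient.
That puts the patient's cost at $750 + $8610 = $9360 before any cap.
That would bring total out-of-pocket to $10810, past the $5850 cap. The patient is capped at $5850 − $1450 = $4400 on this claim.

$4400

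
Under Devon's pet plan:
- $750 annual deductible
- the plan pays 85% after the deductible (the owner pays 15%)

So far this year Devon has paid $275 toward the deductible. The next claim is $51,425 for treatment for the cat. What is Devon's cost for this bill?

$8,117.50

$275 of the $750 deductible is already met, leaving $475.
After the $475 deductible portion, $51,425 − $475 = $50,950 is subject to coinsurance.
Owner's 15% share of $50,950 is $7,642.50.
Owner responsibility: $475 + $7,642.50 = $8,117.50.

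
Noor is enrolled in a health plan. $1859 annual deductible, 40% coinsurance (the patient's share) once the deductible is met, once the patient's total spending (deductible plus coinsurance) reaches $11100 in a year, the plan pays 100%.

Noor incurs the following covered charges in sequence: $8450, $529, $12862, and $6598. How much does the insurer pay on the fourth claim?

$5349.80

Claim 1 — $8450: deductible takes $1859, $6591 remains; coinsurance $6591 × 40% = $2636.40. Patient owes $4495.40 (running OOP $4495.40). Insurer: $8450 − $4495.40 = $3954.60.
Claim 2 — $529: deductible already satisfied, so patient's share is 40% × $529 = $211.60. Cost to patient: $211.60. OOP to date $4707. Insurer: $529 − $211.60 = $317.40.
Claim 3 — $12862: 40% coinsurance on $12862 = $5144.80. Cost to patient: $5144.80. OOP to date $9851.80. Insurer: $12862 − $5144.80 = $7717.20.
Claim 4 — $6598: 40% coinsurance on $6598 = $2639.20. OOP would hit $12491 > $11100, so the cap limits the patient to $11100 − $9851.80 = $1248.20. Insurer: $6598 − $1248.20 = $5349.80.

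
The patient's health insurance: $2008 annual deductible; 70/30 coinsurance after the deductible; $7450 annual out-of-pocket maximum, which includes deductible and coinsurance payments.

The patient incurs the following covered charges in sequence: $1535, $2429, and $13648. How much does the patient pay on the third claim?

$4094.40

Bill 1, $1535: entire amount goes to the deductible. Patient owes $1535 (running OOP $1535).
Bill 2, $2429: $473 to deductible, leaving $1956; coinsurance $1956 × 30% = $586.80. Cost to patient: $1059.80. OOP to date $2594.80.
Bill 3, $13648: 30% coinsurance on $13648 = $4094.40. Patient pays $4094.40; OOP now $6689.20.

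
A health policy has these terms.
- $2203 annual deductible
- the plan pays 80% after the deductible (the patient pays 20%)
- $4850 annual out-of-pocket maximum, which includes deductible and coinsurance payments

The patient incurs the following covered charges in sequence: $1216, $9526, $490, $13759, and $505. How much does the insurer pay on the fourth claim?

$12917.80

#1 ($1216): entire amount goes to the deductible. Patient owes $1216 (running OOP $1216). Insurer: $1216 − $1216 = $0.
#2 ($9526): $987 finishes the deductible; $8539 goes to coinsurance; coinsurance $8539 × 20% = $1707.80. Patient owes $2694.80 (running OOP $3910.80). Insurer: $9526 − $2694.80 = $6831.20.
#3 ($490): 20% coinsurance on $490 = $98. Patient owes $98 (running OOP $4008.80). Insurer: $490 − $98 = $392.
#4 ($13759): deductible met; 20% of $13759 = $2751.80. That would push OOP to $6760.60, over the $4850 cap, so patient pays $4850 − $4008.80 = $841.20. Plan pays $13759 − $841.20 = $12917.80.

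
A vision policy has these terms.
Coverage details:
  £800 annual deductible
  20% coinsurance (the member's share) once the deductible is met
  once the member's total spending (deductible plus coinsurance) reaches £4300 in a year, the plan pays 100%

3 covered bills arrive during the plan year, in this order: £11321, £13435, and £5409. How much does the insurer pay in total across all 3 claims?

£25865

Bill 1, £11321: £800 to deductible, leaving £10521; member's 20% is £2104.20. Member owes £2904.20 (running OOP £2904.20). Plan pays £11321 − £2904.20 = £8416.80.
Bill 2, £13435: 20% coinsurance on £13435 = £2687. That would push OOP to £5591.20, over the £4300 cap, so member pays £4300 − £2904.20 = £1395.80. Plan pays £13435 − £1395.80 = £12039.20.
Bill 3, £5409: deductible already satisfied, so member's share is 20% × £5409 = £1081.80. Adding that to £4300 gives £5381.80, past the £4300 cap; member pays only £4300 − £4300 = £0. Insurer: £5409 − £0 = £5409.
Insurer total = bills − member's total = £30165 − £4300 = £25865.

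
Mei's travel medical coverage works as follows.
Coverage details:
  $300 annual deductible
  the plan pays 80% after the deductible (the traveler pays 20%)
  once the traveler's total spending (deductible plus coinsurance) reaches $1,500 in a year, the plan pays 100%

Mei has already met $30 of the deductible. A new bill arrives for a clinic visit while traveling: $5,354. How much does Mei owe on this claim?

Deductible still to meet: $300 − $30 = $270.
After the $270 deductible portion, $5,354 − $270 = $5,084 is subject to coinsurance.
Coinsurance: $5,084 × 20% = $1,016.80.
Traveler responsibility before any cap: $270 + $1,016.80 = $1,286.80.
Total out-of-pocket so far would be $30 + $1,286.80 = $1,316.80, below the $1,500 cap — no reduction.

$1,286.80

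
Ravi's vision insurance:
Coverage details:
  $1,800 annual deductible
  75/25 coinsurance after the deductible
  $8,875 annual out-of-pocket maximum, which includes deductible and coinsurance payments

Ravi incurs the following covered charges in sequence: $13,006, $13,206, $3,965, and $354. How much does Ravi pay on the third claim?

$972

#1 ($13,006): deductible takes $1,800, $11,206 remains; coinsurance $11,206 × 25% = $2,801.50. Member pays $4,601.50; OOP now $4,601.50.
#2 ($13,206): 25% coinsurance on $13,206 = $3,301.50. Member owes $3,301.50 (running OOP $7,903).
#3 ($3,965): deductible met; 25% of $3,965 = $991.25. Adding that to $7,903 gives $8,894.25, past the $8,875 cap; member pays only $8,875 − $7,903 = $972.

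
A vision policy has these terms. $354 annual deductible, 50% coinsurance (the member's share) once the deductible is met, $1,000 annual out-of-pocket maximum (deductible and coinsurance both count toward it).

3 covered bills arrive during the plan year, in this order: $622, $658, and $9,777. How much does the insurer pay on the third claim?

$9,594

Bill 1, $622: deductible takes $354, $268 remains; coinsurance $268 × 50% = $134. Member owes $488 (running OOP $488). Insurer: $622 − $488 = $134.
Bill 2, $658: 50% coinsurance on $658 = $329. Cost to member: $329. OOP to date $817. Insurer: $658 − $329 = $329.
Bill 3, $9,777: 50% coinsurance on $9,777 = $4,888.50. That would push OOP to $5,705.50, over the $1,000 cap, so member pays $1,000 − $817 = $183. Plan pays $9,777 − $183 = $9,594.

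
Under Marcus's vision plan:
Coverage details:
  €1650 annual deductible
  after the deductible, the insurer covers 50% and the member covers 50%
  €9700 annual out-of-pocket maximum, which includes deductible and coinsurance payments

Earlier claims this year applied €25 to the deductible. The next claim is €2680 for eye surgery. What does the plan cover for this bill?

Deductible still to meet: €1650 − €25 = €1625.
The remaining €1055 (= €2680 − €1625) moves to coinsurance.
50% of €1055 = €527.50 falls to the member.
Member responsibility before any cap: €1625 + €527.50 = €2152.50.
Cumulative spending €25 + €2152.50 = €2177.50 stays under the €9700 maximum.
The insurer covers the remainder: €2680 − €2152.50 = €527.50.

€527.50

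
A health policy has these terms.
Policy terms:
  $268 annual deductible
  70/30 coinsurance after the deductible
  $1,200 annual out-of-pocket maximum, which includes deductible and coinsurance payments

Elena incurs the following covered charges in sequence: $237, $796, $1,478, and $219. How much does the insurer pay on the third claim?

$1,034.60

Claim 1 — $237: all of it applies to the deductible. Patient owes $237 (running OOP $237). Insurer: $237 − $237 = $0.
Claim 2 — $796: $31 to deductible, leaving $765; 30% of $765 = $229.50. Patient owes $260.50 (running OOP $497.50). Insurer: $796 − $260.50 = $535.50.
Claim 3 — $1,478: deductible met; 30% of $1,478 = $443.40. Patient pays $443.40; OOP now $940.90. Plan pays $1,478 − $443.40 = $1,034.60.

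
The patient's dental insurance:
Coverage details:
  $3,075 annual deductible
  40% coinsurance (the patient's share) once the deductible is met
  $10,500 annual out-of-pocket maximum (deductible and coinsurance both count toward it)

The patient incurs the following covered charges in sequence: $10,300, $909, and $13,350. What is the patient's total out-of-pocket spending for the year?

$10,500

Bill 1, $10,300: $3,075 finishes the deductible; $7,225 goes to coinsurance; 40% of $7,225 = $2,890. Cost to patient: $5,965. OOP to date $5,965.
Bill 2, $909: deductible met; 40% of $909 = $363.60. Patient pays $363.60; OOP now $6,328.60.
Bill 3, $13,350: 40% coinsurance on $13,350 = $5,340. That would push OOP to $11,668.60, over the $10,500 cap, so patient pays $10,500 − $6,328.60 = $4,171.40.
Summing the patient's payments: $5,965 + $363.60 + $4,171.40 = $10,500.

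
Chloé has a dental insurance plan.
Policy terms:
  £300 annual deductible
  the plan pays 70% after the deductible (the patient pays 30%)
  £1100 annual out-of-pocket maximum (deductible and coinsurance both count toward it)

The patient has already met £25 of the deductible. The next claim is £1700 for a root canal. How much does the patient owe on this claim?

£25 of the £300 deductible is already met, leaving £275.
After the £275 deductible portion, £1700 − £275 = £1425 is subject to coinsurance.
Patient's 30% share of £1425 is £427.50.
Patient responsibility before any cap: £275 + £427.50 = £702.50.
Total out-of-pocket so far would be £25 + £702.50 = £727.50, below the £1100 cap — no reduction.

£702.50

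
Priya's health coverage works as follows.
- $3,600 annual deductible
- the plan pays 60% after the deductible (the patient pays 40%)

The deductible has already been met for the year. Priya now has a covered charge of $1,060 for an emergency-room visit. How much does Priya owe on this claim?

$424

With the deductible met, the entire $1,060 is subject to coinsurance.
40% of $1,060 = $424 falls to the patient.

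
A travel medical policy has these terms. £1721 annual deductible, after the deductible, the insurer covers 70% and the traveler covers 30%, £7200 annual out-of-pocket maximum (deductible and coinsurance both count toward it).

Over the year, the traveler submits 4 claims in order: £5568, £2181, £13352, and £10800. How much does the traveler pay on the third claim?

£3670.60

Claim 1 (£5568): £1721 finishes the deductible; £3847 goes to coinsurance; 30% of £3847 = £1154.10. Cost to traveler: £2875.10. OOP to date £2875.10.
Claim 2 (£2181): 30% coinsurance on £2181 = £654.30. Cost to traveler: £654.30. OOP to date £3529.40.
Claim 3 (£13352): 30% coinsurance on £13352 = £4005.60. OOP would hit £7535 > £7200, so the cap limits the traveler to £7200 − £3529.40 = £3670.60.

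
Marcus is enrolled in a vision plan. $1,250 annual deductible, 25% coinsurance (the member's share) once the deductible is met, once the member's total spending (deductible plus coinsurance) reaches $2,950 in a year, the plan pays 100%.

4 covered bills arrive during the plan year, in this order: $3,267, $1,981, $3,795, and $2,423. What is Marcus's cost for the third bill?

$700.50

Claim 1 — $3,267: $1,250 to deductible, leaving $2,017; 25% of $2,017 = $504.25. Cost to member: $1,754.25. OOP to date $1,754.25.
Claim 2 — $1,981: deductible met; 25% of $1,981 = $495.25. Member pays $495.25; OOP now $2,249.50.
Claim 3 — $3,795: deductible met; 25% of $3,795 = $948.75. Adding that to $2,249.50 gives $3,198.25, past the $2,950 cap; member pays only $2,950 − $2,249.50 = $700.50.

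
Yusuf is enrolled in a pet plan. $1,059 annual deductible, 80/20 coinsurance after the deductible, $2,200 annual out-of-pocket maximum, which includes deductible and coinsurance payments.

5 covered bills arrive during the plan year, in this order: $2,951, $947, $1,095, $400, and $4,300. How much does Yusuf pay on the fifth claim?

$274.20

#1 ($2,951): deductible takes $1,059, $1,892 remains; owner's 20% is $378.40. Cost to owner: $1,437.40. OOP to date $1,437.40.
#2 ($947): deductible met; 20% of $947 = $189.40. Owner owes $189.40 (running OOP $1,626.80).
#3 ($1,095): deductible already satisfied, so owner's share is 20% × $1,095 = $219. Owner pays $219; OOP now $1,845.80.
#4 ($400): deductible met; 20% of $400 = $80. Cost to owner: $80. OOP to date $1,925.80.
#5 ($4,300): 20% coinsurance on $4,300 = $860. That would push OOP to $2,785.80, over the $2,200 cap, so owner pays $2,200 − $1,925.80 = $274.20.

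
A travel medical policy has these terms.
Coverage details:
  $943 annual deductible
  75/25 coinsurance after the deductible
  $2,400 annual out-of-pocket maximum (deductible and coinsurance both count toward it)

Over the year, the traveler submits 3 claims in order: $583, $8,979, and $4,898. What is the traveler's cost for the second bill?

Claim 1 — $583: fully absorbed by the deductible. Traveler pays $583; OOP now $583.
Claim 2 — $8,979: $360 finishes the deductible; $8,619 goes to coinsurance; 25% of $8,619 = $2,154.75. Deductible plus coinsurance: $360 + $2,154.75 = $2,514.75. Adding that to $583 gives $3,097.75, past the $2,400 cap; traveler pays only $2,400 − $583 = $1,817.

$1,817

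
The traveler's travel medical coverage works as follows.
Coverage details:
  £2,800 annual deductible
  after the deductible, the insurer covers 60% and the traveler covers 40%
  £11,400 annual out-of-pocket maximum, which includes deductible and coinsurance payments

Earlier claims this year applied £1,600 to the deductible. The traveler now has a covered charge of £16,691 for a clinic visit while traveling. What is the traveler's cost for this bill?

£7,396.40

£1,600 of the £2,800 deductible is already met, leaving £1,200.
After the £1,200 deductible portion, £16,691 − £1,200 = £15,491 is subject to coinsurance.
40% of £15,491 = £6,196.40 falls to the traveler.
So the traveler owes £1,200 + £6,196.40 = £7,396.40 before any cap.
Year-to-date out-of-pocket becomes £1,600 + £7,396.40 = £8,996.40, still under the £11,400 maximum, so no cap applies.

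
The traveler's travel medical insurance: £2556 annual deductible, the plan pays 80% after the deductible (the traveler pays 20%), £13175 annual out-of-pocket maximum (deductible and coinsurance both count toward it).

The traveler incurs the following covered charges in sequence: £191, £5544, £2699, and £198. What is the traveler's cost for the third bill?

£539.80

Claim 1 — £191: fully absorbed by the deductible. Cost to traveler: £191. OOP to date £191.
Claim 2 — £5544: £2365 finishes the deductible; £3179 goes to coinsurance; traveler's 20% is £635.80. Traveler pays £3000.80; OOP now £3191.80.
Claim 3 — £2699: deductible already satisfied, so traveler's share is 20% × £2699 = £539.80. Traveler owes £539.80 (running OOP £3731.60).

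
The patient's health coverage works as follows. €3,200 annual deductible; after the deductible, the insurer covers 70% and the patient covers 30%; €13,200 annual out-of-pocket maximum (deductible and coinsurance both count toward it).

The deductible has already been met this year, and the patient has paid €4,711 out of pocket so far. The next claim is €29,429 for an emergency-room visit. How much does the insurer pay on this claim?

€20,940

With the deductible met, the entire €29,429 is subject to coinsurance.
Coinsurance: €29,429 × 30% = €8,828.70.
Adding €8,828.70 to the €4,711 already spent would give €13,539.70, which exceeds the €13,200 cap; the patient pays just €13,200 − €4,711 = €8,489.
The plan picks up €29,429 − €8,489 = €20,940.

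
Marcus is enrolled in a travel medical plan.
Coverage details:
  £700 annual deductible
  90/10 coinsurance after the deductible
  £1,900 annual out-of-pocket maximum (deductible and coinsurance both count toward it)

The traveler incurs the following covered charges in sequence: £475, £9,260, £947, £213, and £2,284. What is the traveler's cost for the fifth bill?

£180.50

Bill 1, £475: all of it applies to the deductible. Traveler pays £475; OOP now £475.
Bill 2, £9,260: £225 to deductible, leaving £9,035; traveler's 10% is £903.50. Traveler owes £1,128.50 (running OOP £1,603.50).
Bill 3, £947: deductible already satisfied, so traveler's share is 10% × £947 = £94.70. Traveler pays £94.70; OOP now £1,698.20.
Bill 4, £213: 10% coinsurance on £213 = £21.30. Traveler pays £21.30; OOP now £1,719.50.
Bill 5, £2,284: deductible already satisfied, so traveler's share is 10% × £2,284 = £228.40. That would push OOP to £1,947.90, over the £1,900 cap, so traveler pays £1,900 − £1,719.50 = £180.50.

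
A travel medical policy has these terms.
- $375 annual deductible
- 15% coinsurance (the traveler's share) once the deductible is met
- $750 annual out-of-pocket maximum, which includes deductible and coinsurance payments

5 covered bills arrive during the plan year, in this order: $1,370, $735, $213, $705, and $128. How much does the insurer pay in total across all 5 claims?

#1 ($1,370): deductible takes $375, $995 remains; 15% of $995 = $149.25. Cost to traveler: $524.25. OOP to date $524.25. Insurer: $1,370 − $524.25 = $845.75.
#2 ($735): 15% coinsurance on $735 = $110.25. Traveler owes $110.25 (running OOP $634.50). Plan pays $735 − $110.25 = $624.75.
#3 ($213): deductible met; 15% of $213 = $31.95. Traveler pays $31.95; OOP now $666.45. Insurer: $213 − $31.95 = $181.05.
#4 ($705): 15% coinsurance on $705 = $105.75. OOP would hit $772.20 > $750, so the cap limits the traveler to $750 − $666.45 = $83.55. Plan pays $705 − $83.55 = $621.45.
#5 ($128): 15% coinsurance on $128 = $19.20. Adding that to $750 gives $769.20, past the $750 cap; traveler pays only $750 − $750 = $0. Plan pays $128 − $0 = $128.
Insurer total = bills − traveler's total = $3,151 − $750 = $2,401.

$2,401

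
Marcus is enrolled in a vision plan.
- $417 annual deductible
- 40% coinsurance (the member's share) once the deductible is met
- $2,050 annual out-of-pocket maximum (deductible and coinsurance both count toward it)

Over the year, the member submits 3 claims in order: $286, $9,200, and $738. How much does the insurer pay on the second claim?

$7,436

#1 ($286): fully absorbed by the deductible. Member owes $286 (running OOP $286). Insurer: $286 − $286 = $0.
#2 ($9,200): deductible takes $131, $9,069 remains; member's 40% is $3,627.60. Claim cost before the cap: $131 + $3,627.60 = $3,758.60. OOP would hit $4,044.60 > $2,050, so the cap limits the member to $2,050 − $286 = $1,764. Plan pays $9,200 − $1,764 = $7,436.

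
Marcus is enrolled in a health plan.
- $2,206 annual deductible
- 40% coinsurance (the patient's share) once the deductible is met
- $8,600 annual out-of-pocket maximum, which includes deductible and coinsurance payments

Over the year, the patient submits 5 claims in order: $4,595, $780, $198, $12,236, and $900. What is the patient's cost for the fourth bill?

Bill 1, $4,595: $2,206 finishes the deductible; $2,389 goes to coinsurance; 40% of $2,389 = $955.60. Patient pays $3,161.60; OOP now $3,161.60.
Bill 2, $780: 40% coinsurance on $780 = $312. Cost to patient: $312. OOP to date $3,473.60.
Bill 3, $198: deductible already satisfied, so patient's share is 40% × $198 = $79.20. Patient owes $79.20 (running OOP $3,552.80).
Bill 4, $12,236: deductible already satisfied, so patient's share is 40% × $12,236 = $4,894.40. Patient pays $4,894.40; OOP now $8,447.20.

$4,894.40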